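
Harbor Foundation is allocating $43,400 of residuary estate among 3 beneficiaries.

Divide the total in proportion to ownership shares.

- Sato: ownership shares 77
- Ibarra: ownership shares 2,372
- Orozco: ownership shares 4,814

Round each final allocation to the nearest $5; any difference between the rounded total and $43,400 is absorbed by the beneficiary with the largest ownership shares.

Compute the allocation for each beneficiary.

Sato: $460; Ibarra: $14,175; Orozco: $28,765

Sum of ownership shares: 77 + 2,372 + 4,814 = 7,263.
Pro-rata amounts: Sato 460.11; Ibarra 14,173.87; Orozco 28,766.02.
After rounding ($5): Sato $460; Ibarra $14,175; Orozco $28,765. Sum = $43,400.
No rounding difference to absorb.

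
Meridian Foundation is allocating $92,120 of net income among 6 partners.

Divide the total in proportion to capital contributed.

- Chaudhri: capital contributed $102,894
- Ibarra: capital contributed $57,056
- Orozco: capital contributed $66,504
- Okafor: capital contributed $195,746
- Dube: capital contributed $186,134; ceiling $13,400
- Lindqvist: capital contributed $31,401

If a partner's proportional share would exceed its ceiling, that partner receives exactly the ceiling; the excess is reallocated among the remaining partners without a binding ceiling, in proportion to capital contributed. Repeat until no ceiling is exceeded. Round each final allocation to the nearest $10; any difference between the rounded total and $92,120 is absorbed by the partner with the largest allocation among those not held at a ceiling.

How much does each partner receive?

Chaudhri: $17,860 | Ibarra: $9,900 | Orozco: $11,540 | Okafor: $33,970 | Dube: $13,400 | Lindqvist: $5,450

Capital contributed total: 639,735.
Pro-rata shares before constraints: Chaudhri 14,816.44; Ibarra 8,215.90; Orozco 9,576.38; Okafor 28,186.86; Dube 26,802.76; Lindqvist 4,521.65.
Cap binds for Dube ($13,400); remaining pool $78,720 reallocated over remaining capital contributed 453,601.
Shares after redistribution: Chaudhri 17,856.70 → $17,860; Ibarra 9,901.76 → $9,900; Orozco 11,541.41 → $11,540; Okafor 33,970.66 → $33,970; Lindqvist 5,449.47 → $5,450.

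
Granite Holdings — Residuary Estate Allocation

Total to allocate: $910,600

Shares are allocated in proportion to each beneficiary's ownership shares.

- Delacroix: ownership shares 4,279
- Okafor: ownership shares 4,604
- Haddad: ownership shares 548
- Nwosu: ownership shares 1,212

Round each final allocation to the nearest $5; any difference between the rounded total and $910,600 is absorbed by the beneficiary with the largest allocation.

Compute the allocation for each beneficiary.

Ownership shares total: 10,643.
Pro-rata amounts: Delacroix 4,279/10,643 × $910,600 = 366,105.18; Okafor 4,604/10,643 × $910,600 = 393,911.72; Haddad 548/10,643 × $910,600 = 46,886.10; Nwosu 1,212/10,643 × $910,600 = 103,697.00.
At nearest $5: Delacroix $366,105; Okafor $393,910; Haddad $46,885; Nwosu $103,695. Sum = $910,595.
Difference $910,600 − $910,595 = +$5 applied to largest allocation (Okafor): Okafor becomes $393,915.

Delacroix: $366,105 | Okafor: $393,915 | Haddad: $46,885 | Nwosu: $103,695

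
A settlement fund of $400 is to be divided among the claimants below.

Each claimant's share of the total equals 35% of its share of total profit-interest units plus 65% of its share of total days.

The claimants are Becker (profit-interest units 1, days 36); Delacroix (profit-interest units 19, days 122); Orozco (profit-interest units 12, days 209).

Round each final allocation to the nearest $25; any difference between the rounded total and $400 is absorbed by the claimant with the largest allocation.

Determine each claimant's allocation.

Becker: $25; Delacroix: $175; Orozco: $200

Totals — profit-interest units 32, days 367.
Combined weights (35% profit-interest units + 65% days): Becker 0.0747; Delacroix 0.4239; Orozco 0.5014.
Raw shares: Becker 29.88; Delacroix 169.56; Orozco 200.57.
Rounded to nearest $25: Becker $25; Delacroix $175; Orozco $200. Sum = $400.
Sum already equals the total — no adjustment.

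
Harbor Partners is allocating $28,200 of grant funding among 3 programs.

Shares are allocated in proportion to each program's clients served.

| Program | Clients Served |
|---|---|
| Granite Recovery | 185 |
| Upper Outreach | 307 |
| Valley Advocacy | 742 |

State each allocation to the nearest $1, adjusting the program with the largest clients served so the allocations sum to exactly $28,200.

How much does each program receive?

Granite Recovery: $4,228 · Upper Outreach: $7,016 · Valley Advocacy: $16,956

Clients served total: 1,234.
Proportional shares: Granite Recovery 185/1,234 × $28,200 = 4,227.71; Upper Outreach 307/1,234 × $28,200 = 7,015.72; Valley Advocacy 742/1,234 × $28,200 = 16,956.56.
At nearest $1: Granite Recovery $4,228; Upper Outreach $7,016; Valley Advocacy $16,957. Sum = $28,201.
Difference $28,200 − $28,201 = −$1 applied to largest clients served (Valley Advocacy): Valley Advocacy becomes $16,956.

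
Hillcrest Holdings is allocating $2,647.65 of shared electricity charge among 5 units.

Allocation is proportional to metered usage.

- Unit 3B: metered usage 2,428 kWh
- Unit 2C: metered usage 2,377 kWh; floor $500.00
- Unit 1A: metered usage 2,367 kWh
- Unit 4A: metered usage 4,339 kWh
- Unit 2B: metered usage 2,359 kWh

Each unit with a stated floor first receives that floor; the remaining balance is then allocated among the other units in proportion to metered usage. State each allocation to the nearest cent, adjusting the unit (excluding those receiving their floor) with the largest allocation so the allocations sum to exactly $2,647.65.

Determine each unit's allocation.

Unit 3B: $453.71; Unit 2C: $500.00; Unit 1A: $442.31; Unit 4A: $810.81; Unit 2B: $440.82

Guaranteed amounts: Unit 2C $500.00. Remaining pool $2,147.65.
Remaining pool split over remaining metered usage 11,493: Unit 3B 453.7104 → $453.71; Unit 1A 442.3116 → $442.31; Unit 4A 810.8112 → $810.81; Unit 2B 440.8167 → $440.82.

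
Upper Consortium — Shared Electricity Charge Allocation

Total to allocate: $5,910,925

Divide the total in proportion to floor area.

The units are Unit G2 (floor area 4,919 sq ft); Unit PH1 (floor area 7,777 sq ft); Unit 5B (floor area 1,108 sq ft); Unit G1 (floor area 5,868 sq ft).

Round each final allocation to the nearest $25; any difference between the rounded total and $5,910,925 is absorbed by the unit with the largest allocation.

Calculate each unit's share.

Unit G2: $1,478,025 | Unit PH1: $2,336,800 | Unit 5B: $332,925 | Unit G1: $1,763,175

Total floor area = 19,672.
Raw shares: Unit G2 4,919/19,672 × $5,910,925 = 1,478,031.72; Unit PH1 7,777/19,672 × $5,910,925 = 2,336,786.48; Unit 5B 1,108/19,672 × $5,910,925 = 332,925.22; Unit G1 5,868/19,672 × $5,910,925 = 1,763,181.57.
At nearest $25: Unit G2 $1,478,025; Unit PH1 $2,336,775; Unit 5B $332,925; Unit G1 $1,763,175. Sum = $5,910,900.
Difference $5,910,925 − $5,910,900 = +$25 applied to largest allocation (Unit PH1): Unit PH1 becomes $2,336,800.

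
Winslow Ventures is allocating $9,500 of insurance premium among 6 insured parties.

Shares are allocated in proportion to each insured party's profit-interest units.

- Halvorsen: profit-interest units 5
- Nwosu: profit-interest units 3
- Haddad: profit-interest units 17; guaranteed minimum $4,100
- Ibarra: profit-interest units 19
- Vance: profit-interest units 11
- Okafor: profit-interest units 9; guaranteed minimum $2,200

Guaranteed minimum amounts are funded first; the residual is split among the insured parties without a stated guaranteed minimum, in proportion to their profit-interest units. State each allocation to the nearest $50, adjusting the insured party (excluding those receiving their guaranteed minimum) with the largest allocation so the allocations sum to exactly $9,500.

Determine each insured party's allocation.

Halvorsen: $400; Nwosu: $250; Haddad: $4,100; Ibarra: $1,600; Vance: $950; Okafor: $2,200

Fund the minimums — Haddad $4,100; Okafor $2,200. Balance $3,200.
Balance split over remaining profit-interest units 38: Halvorsen 421.05 → $400; Nwosu 252.63 → $250; Ibarra 1,600.00 → $1,600; Vance 926.32 → $950.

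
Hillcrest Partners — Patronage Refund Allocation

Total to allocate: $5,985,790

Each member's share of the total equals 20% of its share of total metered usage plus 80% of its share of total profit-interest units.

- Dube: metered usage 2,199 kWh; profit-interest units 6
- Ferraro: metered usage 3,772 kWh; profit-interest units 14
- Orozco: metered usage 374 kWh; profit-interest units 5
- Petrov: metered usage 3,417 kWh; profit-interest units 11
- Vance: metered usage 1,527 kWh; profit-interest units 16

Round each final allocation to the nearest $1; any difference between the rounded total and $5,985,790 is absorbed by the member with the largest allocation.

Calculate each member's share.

Dube: $785,731; Ferraro: $1,689,254; Orozco: $500,107; Petrov: $1,375,340; Vance: $1,635,358

Metered usage total 11,289; profit-interest units total 52.
Composite weights (20% metered usage + 80% profit-interest units): Dube 0.1313; Ferraro 0.2822; Orozco 0.0835; Petrov 0.2298; Vance 0.2732.
Pro-rata amounts: Dube 785,730.53; Ferraro 1,689,254.16; Orozco 500,106.74; Petrov 1,375,340.45; Vance 1,635,358.11.
Rounded to nearest $1: Dube $785,731; Ferraro $1,689,254; Orozco $500,107; Petrov $1,375,340; Vance $1,635,358. Sum = $5,985,790.
Rounded total matches; no reconciliation needed.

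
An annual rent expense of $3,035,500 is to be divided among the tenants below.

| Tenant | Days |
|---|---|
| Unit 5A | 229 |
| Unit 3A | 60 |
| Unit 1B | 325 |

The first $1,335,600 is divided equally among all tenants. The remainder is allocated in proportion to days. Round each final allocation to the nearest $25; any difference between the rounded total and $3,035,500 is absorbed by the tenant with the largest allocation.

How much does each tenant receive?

Equal tier: $1,335,600 ÷ 3 = $445,200 apiece.
Remainder $1,699,900 by days (total 614): Unit 5A 634,001.79 → $634,000; Unit 3A 166,114.01 → $166,125; Unit 1B 899,784.20 → $899,775.
Totals: Unit 5A $445,200 + $634,000 = $1,079,200; Unit 3A $445,200 + $166,125 = $611,325; Unit 1B $445,200 + $899,775 = $1,344,975.

Unit 5A: $1,079,200 | Unit 3A: $611,325 | Unit 1B: $1,344,975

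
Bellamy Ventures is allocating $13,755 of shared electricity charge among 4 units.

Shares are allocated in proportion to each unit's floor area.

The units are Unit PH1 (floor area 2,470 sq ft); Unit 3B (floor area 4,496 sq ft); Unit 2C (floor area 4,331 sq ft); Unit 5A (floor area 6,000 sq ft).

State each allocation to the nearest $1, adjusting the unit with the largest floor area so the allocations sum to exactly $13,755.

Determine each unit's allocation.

Floor area total: 17,297.
Unrounded shares: Unit PH1 2,470/17,297 × $13,755 = 1,964.20; Unit 3B 4,496/17,297 × $13,755 = 3,575.33; Unit 2C 4,331/17,297 × $13,755 = 3,444.12; Unit 5A 6,000/17,297 × $13,755 = 4,771.35.
At nearest $1: Unit PH1 $1,964; Unit 3B $3,575; Unit 2C $3,444; Unit 5A $4,771. Sum = $13,754.
Difference $13,755 − $13,754 = +$1 applied to largest floor area (Unit 5A): Unit 5A becomes $4,772.

Unit PH1: $1,964 | Unit 3B: $3,575 | Unit 2C: $3,444 | Unit 5A: $4,772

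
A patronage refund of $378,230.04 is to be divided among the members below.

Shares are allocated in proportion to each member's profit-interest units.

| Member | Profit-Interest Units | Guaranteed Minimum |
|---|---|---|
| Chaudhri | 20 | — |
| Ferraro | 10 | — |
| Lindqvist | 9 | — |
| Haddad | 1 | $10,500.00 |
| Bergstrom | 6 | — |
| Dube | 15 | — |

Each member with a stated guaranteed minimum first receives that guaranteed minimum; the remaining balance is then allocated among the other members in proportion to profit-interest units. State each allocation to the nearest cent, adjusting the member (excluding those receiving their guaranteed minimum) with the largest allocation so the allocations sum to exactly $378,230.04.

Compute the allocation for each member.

Guaranteed amounts: Haddad $10,500.00. Residual $367,730.04.
Residual split over remaining profit-interest units 60: Chaudhri 122,576.6800 → $122,576.68; Ferraro 61,288.3400 → $61,288.34; Lindqvist 55,159.5060 → $55,159.51; Bergstrom 36,773.0040 → $36,773.00; Dube 91,932.5100 → $91,932.51.

Chaudhri: $122,576.68; Ferraro: $61,288.34; Lindqvist: $55,159.51; Haddad: $10,500.00; Bergstrom: $36,773.00; Dube: $91,932.51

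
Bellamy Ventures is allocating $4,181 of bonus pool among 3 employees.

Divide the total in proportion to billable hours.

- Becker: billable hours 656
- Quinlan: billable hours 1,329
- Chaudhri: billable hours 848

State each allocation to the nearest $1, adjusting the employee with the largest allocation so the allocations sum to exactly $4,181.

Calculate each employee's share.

Billable hours total: 2,833.
Proportional shares: Becker 656/2,833 × $4,181 = 968.14; Quinlan 1,329/2,833 × $4,181 = 1,961.37; Chaudhri 848/2,833 × $4,181 = 1,251.496.
Rounded to nearest $1: Becker $968; Quinlan $1,961; Chaudhri $1,251. Sum = $4,180.
Difference $4,181 − $4,180 = +$1 applied to largest allocation (Quinlan): Quinlan becomes $1,962.

Becker: $968 · Quinlan: $1,962 · Chaudhri: $1,251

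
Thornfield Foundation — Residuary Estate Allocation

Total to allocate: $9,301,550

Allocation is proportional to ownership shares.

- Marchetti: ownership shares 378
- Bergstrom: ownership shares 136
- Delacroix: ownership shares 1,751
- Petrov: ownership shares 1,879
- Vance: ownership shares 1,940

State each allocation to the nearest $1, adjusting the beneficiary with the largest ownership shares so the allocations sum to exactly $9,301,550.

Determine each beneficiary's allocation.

Ownership shares total: 6,084.
Raw shares: Marchetti 378/6,084 × $9,301,550 = 577,906.95; Bergstrom 136/6,084 × $9,301,550 = 207,924.19; Delacroix 1,751/6,084 × $9,301,550 = 2,677,024.01; Petrov 1,879/6,084 × $9,301,550 = 2,872,717.37; Vance 1,940/6,084 × $9,301,550 = 2,965,977.48.
Rounded to nearest $1: Marchetti $577,907; Bergstrom $207,924; Delacroix $2,677,024; Petrov $2,872,717; Vance $2,965,977. Sum = $9,301,549.
Difference $9,301,550 − $9,301,549 = +$1 applied to largest ownership shares (Vance): Vance becomes $2,965,978.

Marchetti: $577,907; Bergstrom: $207,924; Delacroix: $2,677,024; Petrov: $2,872,717; Vance: $2,965,978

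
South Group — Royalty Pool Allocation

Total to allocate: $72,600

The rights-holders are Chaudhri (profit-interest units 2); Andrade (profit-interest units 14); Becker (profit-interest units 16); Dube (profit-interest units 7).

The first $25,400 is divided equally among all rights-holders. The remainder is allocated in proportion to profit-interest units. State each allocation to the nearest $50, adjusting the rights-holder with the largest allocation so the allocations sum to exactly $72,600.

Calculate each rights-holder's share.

Chaudhri: $8,750; Andrade: $23,300; Becker: $25,750; Dube: $14,800

Equal tier: $25,400 ÷ 4 = $6,350 apiece.
Remainder $47,200 by profit-interest units (total 39): Chaudhri 2,420.51 → $2,400; Andrade 16,943.59 → $16,950; Becker 19,364.10 → $19,350; Dube 8,471.79 → $8,450.
Rounding difference +$50 on remainder applied to Becker.
Totals: Chaudhri $6,350 + $2,400 = $8,750; Andrade $6,350 + $16,950 = $23,300; Becker $6,350 + $19,400 = $25,750; Dube $6,350 + $8,450 = $14,800.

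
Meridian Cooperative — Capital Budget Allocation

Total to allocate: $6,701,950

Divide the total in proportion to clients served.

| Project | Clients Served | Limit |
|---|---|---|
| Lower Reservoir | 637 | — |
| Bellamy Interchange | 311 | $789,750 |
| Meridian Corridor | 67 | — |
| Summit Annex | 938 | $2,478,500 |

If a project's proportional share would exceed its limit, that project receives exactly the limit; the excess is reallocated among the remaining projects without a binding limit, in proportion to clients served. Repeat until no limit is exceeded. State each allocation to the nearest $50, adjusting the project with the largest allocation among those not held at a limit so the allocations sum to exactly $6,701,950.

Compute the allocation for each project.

Clients served total: 1,953.
Pro-rata shares before constraints: Lower Reservoir 2,185,940.68; Bellamy Interchange 1,067,233.21; Meridian Corridor 229,918.41; Summit Annex 3,218,857.71.
Held at cap: Bellamy Interchange ($789,750), Summit Annex ($2,478,500); balance $3,433,700 reallocated over remaining clients served 704.
Shares after redistribution: Lower Reservoir 3,106,913.21 → $3,106,900; Meridian Corridor 326,786.79 → $326,800.

Lower Reservoir: $3,106,900; Bellamy Interchange: $789,750; Meridian Corridor: $326,800; Summit Annex: $2,478,500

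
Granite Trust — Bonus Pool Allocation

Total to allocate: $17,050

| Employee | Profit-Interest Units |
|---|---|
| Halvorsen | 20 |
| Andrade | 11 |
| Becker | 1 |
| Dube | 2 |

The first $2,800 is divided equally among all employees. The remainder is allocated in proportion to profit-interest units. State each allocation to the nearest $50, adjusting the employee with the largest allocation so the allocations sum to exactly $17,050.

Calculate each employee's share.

Halvorsen: $9,100 · Andrade: $5,300 · Becker: $1,100 · Dube: $1,550

Equal tier: $2,800 ÷ 4 = $700 apiece.
Remainder $14,250 by profit-interest units (total 34): Halvorsen 8,382.35 → $8,400; Andrade 4,610.29 → $4,600; Becker 419.12 → $400; Dube 838.24 → $850.
Totals: Halvorsen $700 + $8,400 = $9,100; Andrade $700 + $4,600 = $5,300; Becker $700 + $400 = $1,100; Dube $700 + $850 = $1,550.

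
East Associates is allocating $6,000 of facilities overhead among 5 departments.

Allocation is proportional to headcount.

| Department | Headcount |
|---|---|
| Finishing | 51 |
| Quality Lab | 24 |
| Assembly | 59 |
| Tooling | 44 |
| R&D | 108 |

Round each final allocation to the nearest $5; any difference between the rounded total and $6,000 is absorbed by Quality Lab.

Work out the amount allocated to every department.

Finishing: $1,070 · Quality Lab: $500 · Assembly: $1,240 · Tooling: $925 · R&D: $2,265

Total headcount = 286.
Raw shares: Finishing 51/286 × $6,000 = 1,069.93; Quality Lab 24/286 × $6,000 = 503.50; Assembly 59/286 × $6,000 = 1,237.76; Tooling 44/286 × $6,000 = 923.08; R&D 108/286 × $6,000 = 2,265.73.
After rounding ($5): Finishing $1,070; Quality Lab $505; Assembly $1,240; Tooling $925; R&D $2,265. Sum = $6,005.
Difference $6,000 − $6,005 = −$5 applied to Quality Lab: Quality Lab becomes $500.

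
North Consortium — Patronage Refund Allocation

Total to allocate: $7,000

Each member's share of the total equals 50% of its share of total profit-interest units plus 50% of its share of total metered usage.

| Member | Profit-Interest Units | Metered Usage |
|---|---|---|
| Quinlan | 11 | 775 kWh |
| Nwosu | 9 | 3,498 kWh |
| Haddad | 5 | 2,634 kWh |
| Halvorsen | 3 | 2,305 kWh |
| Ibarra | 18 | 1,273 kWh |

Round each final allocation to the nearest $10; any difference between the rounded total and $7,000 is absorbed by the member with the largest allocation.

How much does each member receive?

Totals — profit-interest units 46, metered usage 10,485.
Combined weights (50% profit-interest units + 50% metered usage): Quinlan 0.1565; Nwosu 0.2646; Haddad 0.1800; Halvorsen 0.1425; Ibarra 0.2564.
Unrounded shares: Quinlan 1,095.66; Nwosu 1,852.45; Haddad 1,259.69; Halvorsen 997.69; Ibarra 1,794.51.
At nearest $10: Quinlan $1,100; Nwosu $1,850; Haddad $1,260; Halvorsen $1,000; Ibarra $1,790. Sum = $7,000.
Rounded total matches; no reconciliation needed.

Quinlan: $1,100 · Nwosu: $1,850 · Haddad: $1,260 · Halvorsen: $1,000 · Ibarra: $1,790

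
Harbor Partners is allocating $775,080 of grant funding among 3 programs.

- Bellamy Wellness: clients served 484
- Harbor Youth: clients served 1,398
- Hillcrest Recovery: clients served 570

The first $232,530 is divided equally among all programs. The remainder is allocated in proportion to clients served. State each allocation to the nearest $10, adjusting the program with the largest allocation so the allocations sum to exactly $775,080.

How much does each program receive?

Bellamy Wellness: $184,600 | Harbor Youth: $386,850 | Hillcrest Recovery: $203,630

First tranche $232,530 split equally: $77,510 each.
Remainder $542,550 by clients served (total 2,452): Bellamy Wellness 107,093.88 → $107,090; Harbor Youth 309,333.16 → $309,330; Hillcrest Recovery 126,122.96 → $126,120.
Rounding difference +$10 on remainder applied to Harbor Youth.
Totals: Bellamy Wellness $77,510 + $107,090 = $184,600; Harbor Youth $77,510 + $309,340 = $386,850; Hillcrest Recovery $77,510 + $126,120 = $203,630.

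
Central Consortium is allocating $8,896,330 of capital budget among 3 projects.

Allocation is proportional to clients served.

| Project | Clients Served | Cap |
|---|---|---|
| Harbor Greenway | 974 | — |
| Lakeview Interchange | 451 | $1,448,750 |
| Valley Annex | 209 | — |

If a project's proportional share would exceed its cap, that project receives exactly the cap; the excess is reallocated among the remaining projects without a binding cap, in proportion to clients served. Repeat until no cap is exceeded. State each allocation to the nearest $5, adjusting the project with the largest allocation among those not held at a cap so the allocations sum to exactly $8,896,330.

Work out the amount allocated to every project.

Combined clients served = 1,634.
Proportional shares (ignoring caps): Harbor Greenway 5,302,953.13; Lakeview Interchange 2,455,474.19; Valley Annex 1,137,902.67.
Capped: Lakeview Interchange ($1,448,750); residual $7,447,580 reallocated over remaining clients served 1,183.
Redistributed shares: Harbor Greenway 6,131,819.88 → $6,131,820; Valley Annex 1,315,760.12 → $1,315,760.

Harbor Greenway: $6,131,820 · Lakeview Interchange: $1,448,750 · Valley Annex: $1,315,760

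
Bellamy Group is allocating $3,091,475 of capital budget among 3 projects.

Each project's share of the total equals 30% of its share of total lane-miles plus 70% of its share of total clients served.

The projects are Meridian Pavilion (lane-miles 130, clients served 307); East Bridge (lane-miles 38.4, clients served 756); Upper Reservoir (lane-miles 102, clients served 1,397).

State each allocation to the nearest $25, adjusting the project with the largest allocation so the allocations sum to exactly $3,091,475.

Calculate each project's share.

Lane-miles total 270.4; clients served total 2,460.
Combined weights (30% lane-miles + 70% clients served): Meridian Pavilion 0.2316; East Bridge 0.2577; Upper Reservoir 0.5107.
Unrounded shares: Meridian Pavilion 715,950.04; East Bridge 796,751.94; Upper Reservoir 1,578,773.02.
After rounding ($25): Meridian Pavilion $715,950; East Bridge $796,750; Upper Reservoir $1,578,775. Sum = $3,091,475.
Rounded total matches; no reconciliation needed.

Meridian Pavilion: $715,950; East Bridge: $796,750; Upper Reservoir: $1,578,775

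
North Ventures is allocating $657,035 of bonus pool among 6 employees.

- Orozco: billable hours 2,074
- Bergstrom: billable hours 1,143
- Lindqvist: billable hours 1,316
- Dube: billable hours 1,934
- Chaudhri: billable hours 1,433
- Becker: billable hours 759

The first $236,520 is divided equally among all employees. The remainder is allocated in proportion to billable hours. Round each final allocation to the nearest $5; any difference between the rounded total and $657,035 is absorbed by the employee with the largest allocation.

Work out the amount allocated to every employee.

Orozco: $140,140; Bergstrom: $94,930; Lindqvist: $103,330; Dube: $133,345; Chaudhri: $109,010; Becker: $76,280

$236,520 shared equally gives $39,420 per employee.
Remainder $420,515 by billable hours (total 8,659): Orozco 100,721.57 → $100,720; Bergstrom 55,508.56 → $55,510; Lindqvist 63,910.12 → $63,910; Dube 93,922.63 → $93,925; Chaudhri 69,592.10 → $69,590; Becker 36,860.02 → $36,860.
Totals: Orozco $39,420 + $100,720 = $140,140; Bergstrom $39,420 + $55,510 = $94,930; Lindqvist $39,420 + $63,910 = $103,330; Dube $39,420 + $93,925 = $133,345; Chaudhri $39,420 + $69,590 = $109,010; Becker $39,420 + $36,860 = $76,280.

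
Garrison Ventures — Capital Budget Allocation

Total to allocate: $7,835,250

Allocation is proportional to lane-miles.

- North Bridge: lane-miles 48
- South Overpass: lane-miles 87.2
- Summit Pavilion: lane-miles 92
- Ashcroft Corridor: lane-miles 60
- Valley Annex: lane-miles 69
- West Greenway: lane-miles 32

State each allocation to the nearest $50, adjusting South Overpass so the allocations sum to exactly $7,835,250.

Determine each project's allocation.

Combined lane-miles = 388.2.
Pro-rata amounts: North Bridge 48/388.2 × $7,835,250 = 968,809.89; South Overpass 87.2/388.2 × $7,835,250 = 1,760,004.64; Summit Pavilion 92/388.2 × $7,835,250 = 1,856,885.63; Ashcroft Corridor 60/388.2 × $7,835,250 = 1,211,012.36; Valley Annex 69/388.2 × $7,835,250 = 1,392,664.22; West Greenway 32/388.2 × $7,835,250 = 645,873.26.
Rounded to nearest $50: North Bridge $968,800; South Overpass $1,760,000; Summit Pavilion $1,856,900; Ashcroft Corridor $1,211,000; Valley Annex $1,392,650; West Greenway $645,850. Sum = $7,835,200.
Difference $7,835,250 − $7,835,200 = +$50 applied to South Overpass: South Overpass becomes $1,760,050.

North Bridge: $968,800 | South Overpass: $1,760,050 | Summit Pavilion: $1,856,900 | Ashcroft Corridor: $1,211,000 | Valley Annex: $1,392,650 | West Greenway: $645,850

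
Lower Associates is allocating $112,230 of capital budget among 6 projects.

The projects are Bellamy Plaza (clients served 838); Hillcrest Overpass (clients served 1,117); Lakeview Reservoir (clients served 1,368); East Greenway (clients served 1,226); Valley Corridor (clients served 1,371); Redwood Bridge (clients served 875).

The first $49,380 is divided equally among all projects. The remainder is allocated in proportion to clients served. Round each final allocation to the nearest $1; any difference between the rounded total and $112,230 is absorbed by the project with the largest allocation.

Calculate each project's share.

Bellamy Plaza: $15,981 · Hillcrest Overpass: $18,562 · Lakeview Reservoir: $20,883 · East Greenway: $19,570 · Valley Corridor: $20,911 · Redwood Bridge: $16,323

First tranche $49,380 split equally: $8,230 each.
Remainder $62,850 by clients served (total 6,795): Bellamy Plaza 7,751.04 → $7,751; Hillcrest Overpass 10,331.63 → $10,332; Lakeview Reservoir 12,653.25 → $12,653; East Greenway 11,339.82 → $11,340; Valley Corridor 12,680.99 → $12,681; Redwood Bridge 8,093.27 → $8,093.
Totals: Bellamy Plaza $8,230 + $7,751 = $15,981; Hillcrest Overpass $8,230 + $10,332 = $18,562; Lakeview Reservoir $8,230 + $12,653 = $20,883; East Greenway $8,230 + $11,340 = $19,570; Valley Corridor $8,230 + $12,681 = $20,911; Redwood Bridge $8,230 + $8,093 = $16,323.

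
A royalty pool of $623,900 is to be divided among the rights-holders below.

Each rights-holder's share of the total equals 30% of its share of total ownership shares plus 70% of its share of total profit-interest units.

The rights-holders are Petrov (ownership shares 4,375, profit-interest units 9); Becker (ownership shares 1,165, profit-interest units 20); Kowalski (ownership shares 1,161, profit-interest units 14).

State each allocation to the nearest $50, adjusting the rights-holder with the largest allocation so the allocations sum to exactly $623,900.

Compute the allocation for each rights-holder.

Ownership shares total 6,701; profit-interest units total 43.
Combined weights (30% ownership shares + 70% profit-interest units): Petrov 0.3424; Becker 0.3777; Kowalski 0.2799.
Unrounded shares: Petrov 213,609.58; Becker 235,670.61; Kowalski 174,619.81.
After rounding ($50): Petrov $213,600; Becker $235,650; Kowalski $174,600. Sum = $623,850.
Difference $623,900 − $623,850 = +$50 applied to largest allocation (Becker): Becker becomes $235,700.

Petrov: $213,600; Becker: $235,700; Kowalski: $174,600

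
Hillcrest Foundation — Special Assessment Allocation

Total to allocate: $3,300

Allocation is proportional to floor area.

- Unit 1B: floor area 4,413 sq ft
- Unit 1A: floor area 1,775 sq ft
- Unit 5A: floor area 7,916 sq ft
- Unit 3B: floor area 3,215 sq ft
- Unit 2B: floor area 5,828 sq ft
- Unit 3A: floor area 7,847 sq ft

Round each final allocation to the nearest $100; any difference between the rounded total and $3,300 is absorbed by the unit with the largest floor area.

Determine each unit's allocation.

Floor area total: 30,994.
Unrounded shares: Unit 1B 4,413/30,994 × $3,300 = 469.86; Unit 1A 1,775/30,994 × $3,300 = 188.99; Unit 5A 7,916/30,994 × $3,300 = 842.83; Unit 3B 3,215/30,994 × $3,300 = 342.31; Unit 2B 5,828/30,994 × $3,300 = 620.52; Unit 3A 7,847/30,994 × $3,300 = 835.49.
Rounded to nearest $100: Unit 1B $500; Unit 1A $200; Unit 5A $800; Unit 3B $300; Unit 2B $600; Unit 3A $800. Sum = $3,200.
Difference $3,300 − $3,200 = +$100 applied to largest floor area (Unit 5A): Unit 5A becomes $900.

Unit 1B: $500; Unit 1A: $200; Unit 5A: $900; Unit 3B: $300; Unit 2B: $600; Unit 3A: $800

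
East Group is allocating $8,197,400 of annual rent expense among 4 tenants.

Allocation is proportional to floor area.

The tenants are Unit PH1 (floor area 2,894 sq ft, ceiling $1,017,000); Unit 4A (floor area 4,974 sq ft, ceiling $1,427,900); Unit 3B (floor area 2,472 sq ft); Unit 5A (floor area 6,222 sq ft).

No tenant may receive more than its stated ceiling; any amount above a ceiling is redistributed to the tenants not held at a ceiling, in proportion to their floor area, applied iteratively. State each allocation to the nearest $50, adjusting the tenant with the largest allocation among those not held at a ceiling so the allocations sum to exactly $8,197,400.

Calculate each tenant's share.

Unit PH1: $1,017,000 · Unit 4A: $1,427,900 · Unit 3B: $1,635,650 · Unit 5A: $4,116,850

Total floor area = 16,562.
Unconstrained shares: Unit PH1 1,432,391.96; Unit 4A 2,461,892.74; Unit 3B 1,223,522.09; Unit 5A 3,079,593.21.
Capped: Unit PH1 ($1,017,000), Unit 4A ($1,427,900); balance $5,752,500 reallocated over remaining floor area 8,694.
Remaining shares: Unit 3B 1,635,631.47 → $1,635,650; Unit 5A 4,116,868.53 → $4,116,850.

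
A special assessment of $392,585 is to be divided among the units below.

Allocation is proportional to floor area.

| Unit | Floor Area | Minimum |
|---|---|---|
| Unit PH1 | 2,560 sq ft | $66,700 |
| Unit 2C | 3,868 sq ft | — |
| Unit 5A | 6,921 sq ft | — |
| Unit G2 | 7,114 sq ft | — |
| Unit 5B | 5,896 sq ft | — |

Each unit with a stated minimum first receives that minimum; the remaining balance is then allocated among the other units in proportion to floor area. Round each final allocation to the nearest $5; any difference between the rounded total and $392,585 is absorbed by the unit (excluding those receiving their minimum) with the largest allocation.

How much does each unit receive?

Unit PH1: $66,700; Unit 2C: $52,965; Unit 5A: $94,770; Unit G2: $97,415; Unit 5B: $80,735

Minimums first: Unit PH1 $66,700. Remaining pool $325,885.
Remaining pool split over remaining floor area 23,799: Unit 2C 52,965.38 → $52,965; Unit 5A 94,770.79 → $94,770; Unit G2 97,413.58 → $97,415; Unit 5B 80,735.24 → $80,735.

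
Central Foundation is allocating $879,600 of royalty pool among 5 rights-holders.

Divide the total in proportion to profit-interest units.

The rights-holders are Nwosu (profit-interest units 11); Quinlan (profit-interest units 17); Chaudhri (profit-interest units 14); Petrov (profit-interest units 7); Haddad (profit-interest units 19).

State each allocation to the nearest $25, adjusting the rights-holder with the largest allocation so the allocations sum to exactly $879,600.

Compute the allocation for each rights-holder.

Nwosu: $142,300 · Quinlan: $219,900 · Chaudhri: $181,100 · Petrov: $90,550 · Haddad: $245,750

Combined profit-interest units = 68.
Raw shares: Nwosu 11/68 × $879,600 = 142,288.24; Quinlan 17/68 × $879,600 = 219,900.00; Chaudhri 14/68 × $879,600 = 181,094.12; Petrov 7/68 × $879,600 = 90,547.06; Haddad 19/68 × $879,600 = 245,770.59.
Rounded to nearest $25: Nwosu $142,300; Quinlan $219,900; Chaudhri $181,100; Petrov $90,550; Haddad $245,775. Sum = $879,625.
Difference $879,600 − $879,625 = −$25 applied to largest allocation (Haddad): Haddad becomes $245,750.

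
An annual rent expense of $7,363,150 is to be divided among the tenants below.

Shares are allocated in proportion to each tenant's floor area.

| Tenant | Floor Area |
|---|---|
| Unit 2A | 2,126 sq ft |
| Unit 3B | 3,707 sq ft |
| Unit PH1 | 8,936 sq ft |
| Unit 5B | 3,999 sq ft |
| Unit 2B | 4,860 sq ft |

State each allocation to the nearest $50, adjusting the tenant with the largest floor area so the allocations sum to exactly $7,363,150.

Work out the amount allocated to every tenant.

Floor area total: 23,628.
Raw shares: Unit 2A 2,126/23,628 × $7,363,150 = 662,521.45; Unit 3B 3,707/23,628 × $7,363,150 = 1,155,205.56; Unit PH1 8,936/23,628 × $7,363,150 = 2,784,709.18; Unit 5B 3,999/23,628 × $7,363,150 = 1,246,200.98; Unit 2B 4,860/23,628 × $7,363,150 = 1,514,512.82.
At nearest $50: Unit 2A $662,500; Unit 3B $1,155,200; Unit PH1 $2,784,700; Unit 5B $1,246,200; Unit 2B $1,514,500. Sum = $7,363,100.
Difference $7,363,150 − $7,363,100 = +$50 applied to largest floor area (Unit PH1): Unit PH1 becomes $2,784,750.

Unit 2A: $662,500 · Unit 3B: $1,155,200 · Unit PH1: $2,784,750 · Unit 5B: $1,246,200 · Unit 2B: $1,514,500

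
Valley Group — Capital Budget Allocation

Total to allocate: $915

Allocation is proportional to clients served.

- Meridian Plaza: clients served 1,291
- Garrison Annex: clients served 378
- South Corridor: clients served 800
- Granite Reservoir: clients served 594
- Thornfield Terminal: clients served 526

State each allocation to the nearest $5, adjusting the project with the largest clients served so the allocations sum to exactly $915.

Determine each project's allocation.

Meridian Plaza: $330 | Garrison Annex: $95 | South Corridor: $205 | Granite Reservoir: $150 | Thornfield Terminal: $135

Total clients served = 1,291 + 378 + 800 + 594 + 526 = 3,589.
Unrounded shares: Meridian Plaza 329.13; Garrison Annex 96.37; South Corridor 203.96; Granite Reservoir 151.44; Thornfield Terminal 134.10.
Rounded to nearest $5: Meridian Plaza $330; Garrison Annex $95; South Corridor $205; Granite Reservoir $150; Thornfield Terminal $135. Sum = $915.
Rounded total matches; no reconciliation needed.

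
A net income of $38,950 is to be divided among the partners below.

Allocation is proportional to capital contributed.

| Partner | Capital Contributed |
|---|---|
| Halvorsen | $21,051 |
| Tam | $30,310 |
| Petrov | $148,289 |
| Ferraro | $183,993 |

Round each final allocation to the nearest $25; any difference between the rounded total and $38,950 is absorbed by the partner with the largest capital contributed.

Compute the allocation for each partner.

Total capital contributed = 383,643.
Proportional shares: Halvorsen 21,051/383,643 × $38,950 = 2,137.24; Tam 30,310/383,643 × $38,950 = 3,077.27; Petrov 148,289/383,643 × $38,950 = 15,055.29; Ferraro 183,993/383,643 × $38,950 = 18,680.20.
After rounding ($25): Halvorsen $2,125; Tam $3,075; Petrov $15,050; Ferraro $18,675. Sum = $38,925.
Difference $38,950 − $38,925 = +$25 applied to largest capital contributed (Ferraro): Ferraro becomes $18,700.

Halvorsen: $2,125; Tam: $3,075; Petrov: $15,050; Ferraro: $18,700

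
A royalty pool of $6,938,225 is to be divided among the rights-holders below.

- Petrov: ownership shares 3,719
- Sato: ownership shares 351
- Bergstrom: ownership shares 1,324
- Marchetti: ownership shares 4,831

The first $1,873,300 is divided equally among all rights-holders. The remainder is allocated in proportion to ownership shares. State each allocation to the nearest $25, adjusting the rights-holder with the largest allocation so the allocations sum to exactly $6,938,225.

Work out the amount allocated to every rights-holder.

Equal tier: $1,873,300 ÷ 4 = $468,325 apiece.
Remainder $5,064,925 by ownership shares (total 10,225): Petrov 1,842,196.19 → $1,842,200; Sato 173,866.86 → $173,875; Bergstrom 655,839.68 → $655,850; Marchetti 2,393,022.27 → $2,393,025.
Rounding difference −$25 on remainder applied to Marchetti.
Totals: Petrov $468,325 + $1,842,200 = $2,310,525; Sato $468,325 + $173,875 = $642,200; Bergstrom $468,325 + $655,850 = $1,124,175; Marchetti $468,325 + $2,393,000 = $2,861,325.

Petrov: $2,310,525 · Sato: $642,200 · Bergstrom: $1,124,175 · Marchetti: $2,861,325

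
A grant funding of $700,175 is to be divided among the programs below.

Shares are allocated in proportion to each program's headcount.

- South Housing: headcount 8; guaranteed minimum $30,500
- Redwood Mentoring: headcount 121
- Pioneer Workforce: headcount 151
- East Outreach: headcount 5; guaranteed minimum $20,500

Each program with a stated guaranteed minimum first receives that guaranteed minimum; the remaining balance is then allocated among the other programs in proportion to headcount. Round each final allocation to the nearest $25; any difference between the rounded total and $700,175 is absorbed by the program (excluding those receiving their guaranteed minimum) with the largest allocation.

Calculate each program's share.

Minimums first: South Housing $30,500; East Outreach $20,500. Residual $649,175.
Residual split over remaining headcount 272: Redwood Mentoring 288,787.41 → $288,775; Pioneer Workforce 360,387.59 → $360,400.

South Housing: $30,500 · Redwood Mentoring: $288,775 · Pioneer Workforce: $360,400 · East Outreach: $20,500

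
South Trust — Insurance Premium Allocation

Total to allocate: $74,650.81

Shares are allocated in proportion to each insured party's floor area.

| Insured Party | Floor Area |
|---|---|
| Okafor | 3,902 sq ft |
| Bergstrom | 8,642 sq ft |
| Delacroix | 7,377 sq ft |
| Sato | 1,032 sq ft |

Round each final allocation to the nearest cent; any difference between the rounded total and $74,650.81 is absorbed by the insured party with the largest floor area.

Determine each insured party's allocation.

Combined floor area = 3,902 + 8,642 + 7,377 + 1,032 = 20,953.
Proportional shares: Okafor 13,901.9453; Bergstrom 30,789.4955; Delacroix 26,282.5860; Sato 3,676.7831.
At nearest cent: Okafor $13,901.95; Bergstrom $30,789.50; Delacroix $26,282.59; Sato $3,676.78. Sum = $74,650.82.
Difference $74,650.81 − $74,650.82 = −$0.01 applied to largest floor area (Bergstrom): Bergstrom becomes $30,789.49.

Okafor: $13,901.95; Bergstrom: $30,789.49; Delacroix: $26,282.59; Sato: $3,676.78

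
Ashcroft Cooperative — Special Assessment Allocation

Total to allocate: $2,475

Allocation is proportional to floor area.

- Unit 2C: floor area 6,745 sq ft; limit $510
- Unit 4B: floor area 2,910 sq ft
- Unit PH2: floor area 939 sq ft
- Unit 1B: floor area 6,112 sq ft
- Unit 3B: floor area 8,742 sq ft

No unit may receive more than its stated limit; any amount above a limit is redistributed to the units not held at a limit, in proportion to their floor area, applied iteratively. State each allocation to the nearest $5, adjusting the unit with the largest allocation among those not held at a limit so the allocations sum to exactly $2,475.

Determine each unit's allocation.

Unit 2C: $510 | Unit 4B: $305 | Unit PH2: $100 | Unit 1B: $640 | Unit 3B: $920

Total floor area = 25,448.
Unconstrained shares: Unit 2C 656.00; Unit 4B 283.02; Unit PH2 91.32; Unit 1B 594.44; Unit 3B 850.22.
Held at cap: Unit 2C ($510); residual $1,965 reallocated over remaining floor area 18,703.
Shares after redistribution: Unit 4B 305.73 → $305; Unit PH2 98.65 → $100; Unit 1B 642.15 → $640; Unit 3B 918.46 → $920.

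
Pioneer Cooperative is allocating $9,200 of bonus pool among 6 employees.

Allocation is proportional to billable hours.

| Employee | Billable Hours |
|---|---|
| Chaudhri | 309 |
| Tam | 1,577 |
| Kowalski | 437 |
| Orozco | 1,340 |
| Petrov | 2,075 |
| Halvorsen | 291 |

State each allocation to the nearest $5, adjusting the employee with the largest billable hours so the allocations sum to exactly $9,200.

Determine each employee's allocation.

Chaudhri: $470 | Tam: $2,405 | Kowalski: $665 | Orozco: $2,045 | Petrov: $3,170 | Halvorsen: $445

Total billable hours = 309 + 1,577 + 437 + 1,340 + 2,075 + 291 = 6,029.
Unrounded shares: Chaudhri 471.52; Tam 2,406.44; Kowalski 666.84; Orozco 2,044.78; Petrov 3,166.36; Halvorsen 444.05.
After rounding ($5): Chaudhri $470; Tam $2,405; Kowalski $665; Orozco $2,045; Petrov $3,165; Halvorsen $445. Sum = $9,195.
Difference $9,200 − $9,195 = +$5 applied to largest billable hours (Petrov): Petrov becomes $3,170.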